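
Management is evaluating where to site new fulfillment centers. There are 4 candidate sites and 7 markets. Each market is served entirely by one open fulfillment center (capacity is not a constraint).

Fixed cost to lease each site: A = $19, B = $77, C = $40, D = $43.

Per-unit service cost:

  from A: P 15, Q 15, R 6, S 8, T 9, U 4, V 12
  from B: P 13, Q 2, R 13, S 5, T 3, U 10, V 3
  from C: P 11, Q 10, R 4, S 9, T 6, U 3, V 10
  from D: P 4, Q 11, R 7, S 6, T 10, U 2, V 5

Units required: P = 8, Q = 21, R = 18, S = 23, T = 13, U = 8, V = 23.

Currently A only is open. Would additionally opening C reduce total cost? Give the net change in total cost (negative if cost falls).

Current service cost with {A}: 1152.
Adding C: each market re-picks its cheapest; new service cost 886, saving 266.
Extra fixed cost: 40. Net change = 40 − 266 = -226.
(Totals: 1171 → 945.)

Yes — net change −226 (cost falls by 226).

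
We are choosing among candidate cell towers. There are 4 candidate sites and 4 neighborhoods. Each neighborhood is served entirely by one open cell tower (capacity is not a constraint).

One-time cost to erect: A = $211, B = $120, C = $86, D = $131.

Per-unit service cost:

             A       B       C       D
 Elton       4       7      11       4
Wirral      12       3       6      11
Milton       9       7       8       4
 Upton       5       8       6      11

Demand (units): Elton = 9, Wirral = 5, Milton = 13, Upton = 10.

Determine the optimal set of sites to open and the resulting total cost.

For any fixed open set, each neighborhood goes to its cheapest open site; total = fixed + service.
{B}: Elton→B 7·9=63, Wirral→B 3·5=15, Milton→B 7·13=91, Upton→B 8·10=80. Service 249; fixed 120; total 369.
{C}: service 293 + fixed 86 = 379
{D}: Elton→D 4·9=36, Wirral→D 11·5=55, Milton→D 4·13=52, Upton→D 11·10=110. Service 253; fixed 131; total 384.
{A, B, C, D}: service 153 + fixed 548 = 701
No other subset beats 369.

Open B only; minimum total cost 369.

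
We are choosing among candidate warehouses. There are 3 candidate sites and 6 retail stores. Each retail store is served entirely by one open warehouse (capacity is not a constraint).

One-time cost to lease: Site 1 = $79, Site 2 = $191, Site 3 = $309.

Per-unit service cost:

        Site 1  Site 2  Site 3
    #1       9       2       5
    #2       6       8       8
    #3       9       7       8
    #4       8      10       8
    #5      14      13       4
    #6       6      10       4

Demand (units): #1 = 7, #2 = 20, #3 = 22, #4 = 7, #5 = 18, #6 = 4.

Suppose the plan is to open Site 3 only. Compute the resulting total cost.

Total cost: 824

Each retail store is assigned to its cheapest site among the open ones.
{Site 3}: #1→Site 3 5·7=35, #2→Site 3 8·20=160, #3→Site 3 8·22=176, #4→Site 3 8·7=56, #5→Site 3 4·18=72, #6→Site 3 4·4=16. Service 515; fixed 309; total 824.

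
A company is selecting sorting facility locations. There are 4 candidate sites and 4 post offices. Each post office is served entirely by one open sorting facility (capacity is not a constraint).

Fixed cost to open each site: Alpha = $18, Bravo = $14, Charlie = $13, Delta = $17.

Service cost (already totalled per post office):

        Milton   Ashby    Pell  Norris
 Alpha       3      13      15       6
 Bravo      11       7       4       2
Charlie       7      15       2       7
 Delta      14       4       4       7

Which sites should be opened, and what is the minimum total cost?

For any fixed open set, each post office goes to its cheapest open site; total = fixed + service.
{Bravo}: Milton→Bravo 11, Ashby→Bravo 7, Pell→Bravo 4, Norris→Bravo 2. Service 24; fixed 14; total 38.
{Charlie}: Milton→Charlie 7, Ashby→Charlie 15, Pell→Charlie 2, Norris→Charlie 7. Service 31; fixed 13; total 44.
{Bravo, Charlie}: Milton→Charlie 7, Ashby→Bravo 7, Pell→Charlie 2, Norris→Bravo 2. Service 18; fixed 27; total 45.
{Alpha, Bravo, Charlie, Delta}: service 11 + fixed 62 = 73
No other subset beats 38.

Open Bravo only; minimum total cost 38.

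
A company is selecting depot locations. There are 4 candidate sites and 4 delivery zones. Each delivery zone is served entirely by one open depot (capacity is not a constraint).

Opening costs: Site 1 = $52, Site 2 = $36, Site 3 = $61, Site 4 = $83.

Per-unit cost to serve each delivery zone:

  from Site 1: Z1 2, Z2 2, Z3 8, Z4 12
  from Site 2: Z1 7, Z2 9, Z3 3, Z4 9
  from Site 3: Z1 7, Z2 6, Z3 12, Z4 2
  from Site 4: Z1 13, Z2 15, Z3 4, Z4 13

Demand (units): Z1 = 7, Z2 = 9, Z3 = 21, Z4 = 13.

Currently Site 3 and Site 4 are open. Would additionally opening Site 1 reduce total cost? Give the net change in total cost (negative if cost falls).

Yes — net change −19 (cost falls by 19).

Current service cost with {Site 3, Site 4}: 213.
Adding Site 1: each delivery zone re-picks its cheapest; new service cost 142, saving 71.
Extra fixed cost: 52. Net change = 52 − 71 = -19.
(Totals: 357 → 338.)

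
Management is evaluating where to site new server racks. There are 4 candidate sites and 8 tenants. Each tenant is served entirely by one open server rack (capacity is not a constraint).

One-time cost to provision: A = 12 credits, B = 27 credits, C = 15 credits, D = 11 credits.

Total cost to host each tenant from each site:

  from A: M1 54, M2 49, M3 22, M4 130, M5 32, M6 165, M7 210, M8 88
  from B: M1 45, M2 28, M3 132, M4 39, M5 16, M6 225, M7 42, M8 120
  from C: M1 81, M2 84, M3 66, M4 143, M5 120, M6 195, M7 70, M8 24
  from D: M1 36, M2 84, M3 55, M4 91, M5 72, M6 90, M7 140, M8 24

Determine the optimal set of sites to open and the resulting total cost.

Open A, B and D; minimum total cost 347.

For any fixed open set, each tenant goes to its cheapest open site; total = fixed + service.
{A, B, D}: M1→D 36, M2→B 28, M3→A 22, M4→B 39, M5→B 16, M6→D 90, M7→B 42, M8→D 24. Service 297; fixed 50; total 347.
{A, B, C, D}: service 297 + fixed 65 = 362
{B, D}: service 330 + fixed 38 = 368
{D}: service 592 + fixed 11 = 603
(All 15 nonempty subsets were checked; A, B and D is lowest.)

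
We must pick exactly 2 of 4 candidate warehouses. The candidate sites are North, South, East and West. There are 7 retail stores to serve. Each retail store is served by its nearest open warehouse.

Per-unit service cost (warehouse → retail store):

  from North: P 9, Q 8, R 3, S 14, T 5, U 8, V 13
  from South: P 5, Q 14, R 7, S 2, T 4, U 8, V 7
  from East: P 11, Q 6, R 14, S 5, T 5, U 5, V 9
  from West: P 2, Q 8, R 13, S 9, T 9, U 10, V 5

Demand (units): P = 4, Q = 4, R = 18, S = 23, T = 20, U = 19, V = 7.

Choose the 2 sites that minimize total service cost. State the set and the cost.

With exactly 2 open, each retail store uses its cheapest among the chosen.
{North, South}: P→South 5·4=20, Q→North 8·4=32, R→North 3·18=54, S→South 2·23=46, T→South 4·20=80, U→North 8·19=152, V→South 7·7=49. Service cost 433.
{South, East}: service cost 440
{South, West}: service cost 479
Among all 6 size-2 choices, {North, South} is lowest.

Choose North and South; total service cost 433.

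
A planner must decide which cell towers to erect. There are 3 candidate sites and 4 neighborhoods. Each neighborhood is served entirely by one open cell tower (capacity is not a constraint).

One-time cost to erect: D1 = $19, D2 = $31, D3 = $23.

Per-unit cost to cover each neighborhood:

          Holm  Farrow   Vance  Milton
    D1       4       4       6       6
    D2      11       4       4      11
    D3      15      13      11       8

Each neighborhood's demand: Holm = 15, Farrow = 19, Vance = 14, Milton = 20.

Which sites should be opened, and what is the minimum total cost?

For any fixed open set, each neighborhood goes to its cheapest open site; total = fixed + service.
{D1}: Holm→D1 4·15=60, Farrow→D1 4·19=76, Vance→D1 6·14=84, Milton→D1 6·20=120. Service 340; fixed 19; total 359.
{D1, D2}: service 312 + fixed 50 = 362
{D1, D3}: service 340 + fixed 42 = 382
{D1, D2, D3}: service 312 + fixed 73 = 385
(All 7 nonempty subsets were checked; D1 only is lowest.)

Open D1 only; minimum total cost 359.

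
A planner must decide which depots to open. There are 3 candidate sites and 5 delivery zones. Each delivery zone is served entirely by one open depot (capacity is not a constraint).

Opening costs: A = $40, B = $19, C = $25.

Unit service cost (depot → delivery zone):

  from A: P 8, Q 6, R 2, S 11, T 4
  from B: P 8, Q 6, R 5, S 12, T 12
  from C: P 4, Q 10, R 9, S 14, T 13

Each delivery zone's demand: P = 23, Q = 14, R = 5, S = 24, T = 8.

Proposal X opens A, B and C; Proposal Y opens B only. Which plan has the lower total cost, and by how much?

Proposal X: {A, B, C}: P→C 4·23=92, Q→A 6·14=84, R→A 2·5=10, S→A 11·24=264, T→A 4·8=32. Service 482; fixed 84; total 566.
Proposal Y: {B}: P→B 8·23=184, Q→B 6·14=84, R→B 5·5=25, S→B 12·24=288, T→B 12·8=96. Service 677; fixed 19; total 696.
Difference: |566 − 696| = 130.

Proposal X is cheaper by 130.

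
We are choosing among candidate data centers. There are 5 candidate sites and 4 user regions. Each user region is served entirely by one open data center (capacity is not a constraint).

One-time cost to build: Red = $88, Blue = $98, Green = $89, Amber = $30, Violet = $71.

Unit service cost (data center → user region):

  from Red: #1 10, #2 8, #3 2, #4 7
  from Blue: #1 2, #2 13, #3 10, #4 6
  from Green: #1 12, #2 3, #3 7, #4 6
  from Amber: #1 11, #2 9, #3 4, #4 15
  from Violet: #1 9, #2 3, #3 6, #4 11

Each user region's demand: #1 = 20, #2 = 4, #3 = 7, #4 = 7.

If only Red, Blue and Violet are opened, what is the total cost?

Each user region is assigned to its cheapest site among the open ones.
{Red, Blue, Violet}: #1→Blue 2·20=40, #2→Violet 3·4=12, #3→Red 2·7=14, #4→Blue 6·7=42. Service 108; fixed 257; total 365.

Total cost: 365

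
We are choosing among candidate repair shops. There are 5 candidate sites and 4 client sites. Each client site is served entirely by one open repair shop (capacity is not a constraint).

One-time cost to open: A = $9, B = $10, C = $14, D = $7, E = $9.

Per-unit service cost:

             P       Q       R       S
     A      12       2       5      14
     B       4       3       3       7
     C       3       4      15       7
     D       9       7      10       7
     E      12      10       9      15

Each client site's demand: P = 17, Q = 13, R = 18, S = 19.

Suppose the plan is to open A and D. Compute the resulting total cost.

Each client site is assigned to its cheapest site among the open ones.
{A, D}: P→D 9·17=153, Q→A 2·13=26, R→A 5·18=90, S→D 7·19=133. Service 402; fixed 16; total 418.

Total cost: 418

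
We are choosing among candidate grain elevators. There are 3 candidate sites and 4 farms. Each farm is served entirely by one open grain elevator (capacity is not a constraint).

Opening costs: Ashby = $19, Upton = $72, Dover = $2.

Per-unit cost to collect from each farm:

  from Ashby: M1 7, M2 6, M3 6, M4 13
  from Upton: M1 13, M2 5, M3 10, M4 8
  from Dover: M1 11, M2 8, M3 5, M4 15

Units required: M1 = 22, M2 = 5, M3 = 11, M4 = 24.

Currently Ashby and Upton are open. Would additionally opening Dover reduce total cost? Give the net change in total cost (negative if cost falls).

Yes — net change −9 (cost falls by 9).

Current service cost with {Ashby, Upton}: 437.
Adding Dover: each farm re-picks its cheapest; new service cost 426, saving 11.
Extra fixed cost: 2. Net change = 2 − 11 = -9.
(Totals: 528 → 519.)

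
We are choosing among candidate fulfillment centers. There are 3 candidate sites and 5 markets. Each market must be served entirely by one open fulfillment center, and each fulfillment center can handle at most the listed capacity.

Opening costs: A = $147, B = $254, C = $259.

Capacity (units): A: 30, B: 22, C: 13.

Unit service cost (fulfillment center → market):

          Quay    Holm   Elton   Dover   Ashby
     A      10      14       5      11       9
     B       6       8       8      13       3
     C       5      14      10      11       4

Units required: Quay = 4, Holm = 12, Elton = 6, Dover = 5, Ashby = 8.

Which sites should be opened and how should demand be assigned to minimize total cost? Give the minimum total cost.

Minimum total cost: 646

Open {A, B}: Quay→A 10·4=40, Holm→B 8·12=96, Elton→A 5·6=30, Dover→A 11·5=55, Ashby→B 3·8=24.
Loads: A carries 15/30, B carries 20/22. Service 245; fixed 401; total 646.
Next best feasible plan costs 678.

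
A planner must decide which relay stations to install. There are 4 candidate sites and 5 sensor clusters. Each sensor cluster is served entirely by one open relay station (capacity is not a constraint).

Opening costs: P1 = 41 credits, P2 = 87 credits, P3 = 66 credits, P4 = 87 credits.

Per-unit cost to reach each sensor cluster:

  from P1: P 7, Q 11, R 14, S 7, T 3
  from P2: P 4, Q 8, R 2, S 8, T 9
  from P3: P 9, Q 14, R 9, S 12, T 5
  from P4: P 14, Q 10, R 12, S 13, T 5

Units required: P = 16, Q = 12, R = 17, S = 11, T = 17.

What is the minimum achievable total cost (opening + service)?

For any fixed open set, each sensor cluster goes to its cheapest open site; total = fixed + service.
{P1, P2}: P→P2 4·16=64, Q→P2 8·12=96, R→P2 2·17=34, S→P1 7·11=77, T→P1 3·17=51. Service 322; fixed 128; total 450.
{P1, P2, P3}: P→P2 4·16=64, Q→P2 8·12=96, R→P2 2·17=34, S→P1 7·11=77, T→P1 3·17=51. Service 322; fixed 194; total 516.
{P2, P3}: service 367 + fixed 153 = 520
{P1, P2, P3, P4}: P→P2 4·16=64, Q→P2 8·12=96, R→P2 2·17=34, S→P1 7·11=77, T→P1 3·17=51. Service 322; fixed 281; total 603.
No other subset beats 450.

Minimum total cost: 450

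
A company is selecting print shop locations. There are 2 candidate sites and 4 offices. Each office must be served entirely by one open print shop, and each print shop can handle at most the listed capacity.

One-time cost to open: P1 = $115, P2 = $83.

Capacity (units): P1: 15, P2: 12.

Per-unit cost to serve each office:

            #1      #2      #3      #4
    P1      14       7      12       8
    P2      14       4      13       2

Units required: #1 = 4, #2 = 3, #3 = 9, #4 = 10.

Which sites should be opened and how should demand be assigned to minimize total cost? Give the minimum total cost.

Minimum total cost: 463

Open {P1, P2}: #1→P1 14·4=56, #2→P2 4·3=12, #3→P2 13·9=117, #4→P1 8·10=80.
Loads: P1 carries 14/15, P2 carries 12/12. Service 265; fixed 198; total 463.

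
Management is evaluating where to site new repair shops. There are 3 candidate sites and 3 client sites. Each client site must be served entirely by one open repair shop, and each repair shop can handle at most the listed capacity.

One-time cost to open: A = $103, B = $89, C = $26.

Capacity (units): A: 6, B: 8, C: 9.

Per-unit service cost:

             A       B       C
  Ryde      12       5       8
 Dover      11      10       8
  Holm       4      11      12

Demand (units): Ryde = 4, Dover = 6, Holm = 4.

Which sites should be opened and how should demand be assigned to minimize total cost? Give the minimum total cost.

Minimum total cost: 227

Open {B, C}: Ryde→B 5·4=20, Dover→C 8·6=48, Holm→B 11·4=44.
Loads: B carries 8/8, C carries 6/9. Service 112; fixed 115; total 227.
Next best feasible plan costs 255.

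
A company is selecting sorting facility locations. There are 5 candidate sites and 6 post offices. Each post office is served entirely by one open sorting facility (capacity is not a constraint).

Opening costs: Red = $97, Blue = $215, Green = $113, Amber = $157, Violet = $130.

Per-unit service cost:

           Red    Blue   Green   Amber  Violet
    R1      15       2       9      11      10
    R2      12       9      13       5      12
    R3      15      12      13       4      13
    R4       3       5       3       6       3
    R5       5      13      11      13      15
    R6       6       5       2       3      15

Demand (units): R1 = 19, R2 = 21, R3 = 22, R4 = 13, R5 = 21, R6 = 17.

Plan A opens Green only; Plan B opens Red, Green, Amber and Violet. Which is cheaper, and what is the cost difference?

Plan B is cheaper by 108.

Plan A: {Green}: R1→Green 9·19=171, R2→Green 13·21=273, R3→Green 13·22=286, R4→Green 3·13=39, R5→Green 11·21=231, R6→Green 2·17=34. Service 1034; fixed 113; total 1147.
Plan B: {Red, Green, Amber, Violet}: R1→Green 9·19=171, R2→Amber 5·21=105, R3→Amber 4·22=88, R4→Red 3·13=39, R5→Red 5·21=105, R6→Green 2·17=34. Service 542; fixed 497; total 1039.
Difference: |1147 − 1039| = 108.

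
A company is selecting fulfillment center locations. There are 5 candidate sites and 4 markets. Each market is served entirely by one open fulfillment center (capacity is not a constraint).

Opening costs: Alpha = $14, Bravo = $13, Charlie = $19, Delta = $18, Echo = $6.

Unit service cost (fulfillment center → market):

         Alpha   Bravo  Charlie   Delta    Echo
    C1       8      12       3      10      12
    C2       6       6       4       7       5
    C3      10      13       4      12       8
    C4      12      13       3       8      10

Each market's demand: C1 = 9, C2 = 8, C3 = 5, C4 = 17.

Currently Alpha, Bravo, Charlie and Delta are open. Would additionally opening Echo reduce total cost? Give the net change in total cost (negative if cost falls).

Current service cost with {Alpha, Bravo, Charlie, Delta}: 130.
Adding Echo: each market re-picks its cheapest; new service cost 130, saving 0.
Extra fixed cost: 6. Net change = 6 − 0 = 6.
(Totals: 194 → 200.)

No — net change +6 (cost rises by 6).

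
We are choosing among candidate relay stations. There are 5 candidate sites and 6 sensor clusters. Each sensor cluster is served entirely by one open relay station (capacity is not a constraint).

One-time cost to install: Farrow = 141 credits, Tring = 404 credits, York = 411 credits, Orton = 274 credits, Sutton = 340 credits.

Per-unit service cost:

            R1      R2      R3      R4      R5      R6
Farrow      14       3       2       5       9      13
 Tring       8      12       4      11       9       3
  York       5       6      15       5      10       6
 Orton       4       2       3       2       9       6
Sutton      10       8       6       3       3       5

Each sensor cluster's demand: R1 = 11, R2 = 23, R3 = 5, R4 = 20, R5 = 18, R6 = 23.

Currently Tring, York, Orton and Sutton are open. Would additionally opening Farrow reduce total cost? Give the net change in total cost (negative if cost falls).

Current service cost with {Tring, York, Orton, Sutton}: 268.
Adding Farrow: each sensor cluster re-picks its cheapest; new service cost 263, saving 5.
Extra fixed cost: 141. Net change = 141 − 5 = 136.
(Totals: 1697 → 1833.)

No — net change +136 (cost rises by 136).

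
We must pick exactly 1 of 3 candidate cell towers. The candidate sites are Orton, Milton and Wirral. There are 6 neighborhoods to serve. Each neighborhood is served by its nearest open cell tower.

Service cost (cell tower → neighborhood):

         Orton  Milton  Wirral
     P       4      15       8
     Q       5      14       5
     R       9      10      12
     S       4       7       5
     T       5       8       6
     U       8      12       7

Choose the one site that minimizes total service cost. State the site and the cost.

With exactly 1 open, each neighborhood uses its cheapest among the chosen.
{Orton}: P→Orton 4, Q→Orton 5, R→Orton 9, S→Orton 4, T→Orton 5, U→Orton 8. Service cost 35.
{Wirral}: service cost 43
{Milton}: service cost 66
Among all 3 size-1 choices, {Orton} is lowest.

Choose Orton only; total service cost 35.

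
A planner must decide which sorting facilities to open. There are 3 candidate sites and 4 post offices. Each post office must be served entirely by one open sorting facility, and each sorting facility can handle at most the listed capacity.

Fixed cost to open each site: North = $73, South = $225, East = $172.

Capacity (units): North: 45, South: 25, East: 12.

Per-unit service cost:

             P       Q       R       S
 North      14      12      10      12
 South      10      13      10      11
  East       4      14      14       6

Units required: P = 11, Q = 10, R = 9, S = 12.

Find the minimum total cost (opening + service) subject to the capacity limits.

Minimum total cost: 581

Open {North}: P→North 14·11=154, Q→North 12·10=120, R→North 10·9=90, S→North 12·12=144.
Loads: North carries 42/45. Service 508; fixed 73; total 581.
Next best feasible plan costs 643.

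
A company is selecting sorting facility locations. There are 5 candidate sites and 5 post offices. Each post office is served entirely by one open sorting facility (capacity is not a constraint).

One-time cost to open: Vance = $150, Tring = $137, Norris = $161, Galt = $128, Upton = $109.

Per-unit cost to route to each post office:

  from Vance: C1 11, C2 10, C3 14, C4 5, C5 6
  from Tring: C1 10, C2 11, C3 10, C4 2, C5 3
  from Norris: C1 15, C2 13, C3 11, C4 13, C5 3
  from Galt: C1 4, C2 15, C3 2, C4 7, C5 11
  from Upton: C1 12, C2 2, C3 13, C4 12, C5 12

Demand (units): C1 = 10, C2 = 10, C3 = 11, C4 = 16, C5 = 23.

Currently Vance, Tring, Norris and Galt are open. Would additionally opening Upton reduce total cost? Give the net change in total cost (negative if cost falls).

No — net change +29 (cost rises by 29).

Current service cost with {Vance, Tring, Norris, Galt}: 263.
Adding Upton: each post office re-picks its cheapest; new service cost 183, saving 80.
Extra fixed cost: 109. Net change = 109 − 80 = 29.
(Totals: 839 → 868.)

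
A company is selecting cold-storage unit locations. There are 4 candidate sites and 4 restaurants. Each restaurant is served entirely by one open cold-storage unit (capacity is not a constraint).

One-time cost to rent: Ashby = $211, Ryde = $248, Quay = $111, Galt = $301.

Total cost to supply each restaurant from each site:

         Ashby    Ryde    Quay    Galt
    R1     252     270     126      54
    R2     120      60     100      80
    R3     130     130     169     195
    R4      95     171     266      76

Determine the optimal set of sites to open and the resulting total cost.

For any fixed open set, each restaurant goes to its cheapest open site; total = fixed + service.
{Galt}: R1→Galt 54, R2→Galt 80, R3→Galt 195, R4→Galt 76. Service 405; fixed 301; total 706.
{Quay}: service 661 + fixed 111 = 772
{Ashby, Quay}: service 451 + fixed 322 = 773
{Ashby, Ryde, Quay, Galt}: R1→Galt 54, R2→Ryde 60, R3→Ashby 130, R4→Galt 76. Service 320; fixed 871; total 1191.
No other subset beats 706.

Open Galt only; minimum total cost 706.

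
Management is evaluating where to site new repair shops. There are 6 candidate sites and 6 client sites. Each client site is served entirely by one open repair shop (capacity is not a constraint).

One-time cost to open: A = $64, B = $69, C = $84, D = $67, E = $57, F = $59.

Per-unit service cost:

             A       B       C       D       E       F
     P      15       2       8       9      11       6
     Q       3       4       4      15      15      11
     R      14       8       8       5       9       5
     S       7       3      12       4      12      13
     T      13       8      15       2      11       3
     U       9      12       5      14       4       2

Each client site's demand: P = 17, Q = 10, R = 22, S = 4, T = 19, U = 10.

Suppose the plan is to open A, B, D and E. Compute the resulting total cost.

Each client site is assigned to its cheapest site among the open ones.
{A, B, D, E}: P→B 2·17=34, Q→A 3·10=30, R→D 5·22=110, S→B 3·4=12, T→D 2·19=38, U→E 4·10=40. Service 264; fixed 257; total 521.

Total cost: 521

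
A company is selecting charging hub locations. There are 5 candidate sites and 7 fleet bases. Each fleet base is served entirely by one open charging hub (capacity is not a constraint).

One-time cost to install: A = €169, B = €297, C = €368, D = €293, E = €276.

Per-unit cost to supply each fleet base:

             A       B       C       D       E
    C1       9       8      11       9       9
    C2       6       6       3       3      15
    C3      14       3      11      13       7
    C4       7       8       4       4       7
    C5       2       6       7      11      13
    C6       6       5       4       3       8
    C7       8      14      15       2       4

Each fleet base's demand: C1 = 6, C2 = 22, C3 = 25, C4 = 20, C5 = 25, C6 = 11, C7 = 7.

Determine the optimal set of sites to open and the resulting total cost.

For any fixed open set, each fleet base goes to its cheapest open site; total = fixed + service.
{B}: C1→B 8·6=48, C2→B 6·22=132, C3→B 3·25=75, C4→B 8·20=160, C5→B 6·25=150, C6→B 5·11=55, C7→B 14·7=98. Service 718; fixed 297; total 1015.
{A}: service 848 + fixed 169 = 1017
{A, B}: service 556 + fixed 466 = 1022
{A, B, C, D, E}: service 366 + fixed 1403 = 1769
No other subset beats 1015.

Open B only; minimum total cost 1015.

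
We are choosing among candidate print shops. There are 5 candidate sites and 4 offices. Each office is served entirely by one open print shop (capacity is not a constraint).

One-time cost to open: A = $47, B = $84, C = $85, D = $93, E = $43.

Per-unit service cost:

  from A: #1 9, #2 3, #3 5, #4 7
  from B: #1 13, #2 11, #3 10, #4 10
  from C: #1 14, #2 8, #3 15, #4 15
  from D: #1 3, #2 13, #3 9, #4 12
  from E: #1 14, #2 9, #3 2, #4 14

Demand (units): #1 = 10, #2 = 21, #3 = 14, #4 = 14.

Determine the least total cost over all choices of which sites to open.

For any fixed open set, each office goes to its cheapest open site; total = fixed + service.
{A}: #1→A 9·10=90, #2→A 3·21=63, #3→A 5·14=70, #4→A 7·14=98. Service 321; fixed 47; total 368.
{A, E}: service 279 + fixed 90 = 369
{A, D}: #1→D 3·10=30, #2→A 3·21=63, #3→A 5·14=70, #4→A 7·14=98. Service 261; fixed 140; total 401.
{A, B, C, D, E}: #1→D 3·10=30, #2→A 3·21=63, #3→E 2·14=28, #4→A 7·14=98. Service 219; fixed 352; total 571.
No other subset beats 368.

Minimum total cost: 368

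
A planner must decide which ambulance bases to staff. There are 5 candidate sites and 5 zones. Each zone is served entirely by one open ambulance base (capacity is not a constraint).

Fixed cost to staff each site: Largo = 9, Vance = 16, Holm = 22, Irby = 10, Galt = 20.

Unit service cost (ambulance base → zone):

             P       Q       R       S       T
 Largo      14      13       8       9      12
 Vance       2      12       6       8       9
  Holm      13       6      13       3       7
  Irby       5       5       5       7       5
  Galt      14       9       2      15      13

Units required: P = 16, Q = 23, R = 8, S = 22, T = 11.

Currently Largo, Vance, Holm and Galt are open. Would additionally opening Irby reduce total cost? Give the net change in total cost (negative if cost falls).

Yes — net change −35 (cost falls by 35).

Current service cost with {Largo, Vance, Holm, Galt}: 329.
Adding Irby: each zone re-picks its cheapest; new service cost 284, saving 45.
Extra fixed cost: 10. Net change = 10 − 45 = -35.
(Totals: 396 → 361.)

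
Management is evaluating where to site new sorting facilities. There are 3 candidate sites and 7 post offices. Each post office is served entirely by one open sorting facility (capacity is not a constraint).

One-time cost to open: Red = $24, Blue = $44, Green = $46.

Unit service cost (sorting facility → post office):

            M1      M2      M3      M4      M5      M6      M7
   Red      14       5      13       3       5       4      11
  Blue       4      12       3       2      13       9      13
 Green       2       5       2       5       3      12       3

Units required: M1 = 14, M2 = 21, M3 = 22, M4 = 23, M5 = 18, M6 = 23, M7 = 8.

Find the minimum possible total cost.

Minimum total cost: 486

For any fixed open set, each post office goes to its cheapest open site; total = fixed + service.
{Red, Green}: M1→Green 2·14=28, M2→Red 5·21=105, M3→Green 2·22=44, M4→Red 3·23=69, M5→Green 3·18=54, M6→Red 4·23=92, M7→Green 3·8=24. Service 416; fixed 70; total 486.
{Red, Blue, Green}: service 393 + fixed 114 = 507
{Blue, Green}: service 508 + fixed 90 = 598
{Red}: service 926 + fixed 24 = 950
(All 7 nonempty subsets were checked; Red and Green is lowest.)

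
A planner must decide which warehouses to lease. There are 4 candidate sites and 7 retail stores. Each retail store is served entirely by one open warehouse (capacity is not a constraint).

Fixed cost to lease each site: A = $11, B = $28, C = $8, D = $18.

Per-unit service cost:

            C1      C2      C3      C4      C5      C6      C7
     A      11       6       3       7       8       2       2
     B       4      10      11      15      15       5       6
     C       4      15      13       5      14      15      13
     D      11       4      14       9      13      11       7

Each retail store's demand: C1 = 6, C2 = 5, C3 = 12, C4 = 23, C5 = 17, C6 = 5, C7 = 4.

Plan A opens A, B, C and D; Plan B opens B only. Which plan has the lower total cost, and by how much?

Plan A is cheaper by 469.

Plan A: {A, B, C, D}: C1→B 4·6=24, C2→D 4·5=20, C3→A 3·12=36, C4→C 5·23=115, C5→A 8·17=136, C6→A 2·5=10, C7→A 2·4=8. Service 349; fixed 65; total 414.
Plan B: {B}: C1→B 4·6=24, C2→B 10·5=50, C3→B 11·12=132, C4→B 15·23=345, C5→B 15·17=255, C6→B 5·5=25, C7→B 6·4=24. Service 855; fixed 28; total 883.
Difference: |414 − 883| = 469.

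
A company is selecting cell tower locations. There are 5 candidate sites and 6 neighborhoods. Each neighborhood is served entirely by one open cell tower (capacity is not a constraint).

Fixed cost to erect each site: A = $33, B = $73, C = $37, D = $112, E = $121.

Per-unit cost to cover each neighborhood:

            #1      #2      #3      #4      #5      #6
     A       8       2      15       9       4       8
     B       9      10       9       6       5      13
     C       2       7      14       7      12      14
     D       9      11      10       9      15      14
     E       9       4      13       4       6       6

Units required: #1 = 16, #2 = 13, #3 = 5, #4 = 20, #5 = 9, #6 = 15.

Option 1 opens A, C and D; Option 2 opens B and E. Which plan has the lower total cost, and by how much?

Option 1: {A, C, D}: #1→C 2·16=32, #2→A 2·13=26, #3→D 10·5=50, #4→C 7·20=140, #5→A 4·9=36, #6→A 8·15=120. Service 404; fixed 182; total 586.
Option 2: {B, E}: #1→B 9·16=144, #2→E 4·13=52, #3→B 9·5=45, #4→E 4·20=80, #5→B 5·9=45, #6→E 6·15=90. Service 456; fixed 194; total 650.
Difference: |586 − 650| = 64.

Option 1 is cheaper by 64.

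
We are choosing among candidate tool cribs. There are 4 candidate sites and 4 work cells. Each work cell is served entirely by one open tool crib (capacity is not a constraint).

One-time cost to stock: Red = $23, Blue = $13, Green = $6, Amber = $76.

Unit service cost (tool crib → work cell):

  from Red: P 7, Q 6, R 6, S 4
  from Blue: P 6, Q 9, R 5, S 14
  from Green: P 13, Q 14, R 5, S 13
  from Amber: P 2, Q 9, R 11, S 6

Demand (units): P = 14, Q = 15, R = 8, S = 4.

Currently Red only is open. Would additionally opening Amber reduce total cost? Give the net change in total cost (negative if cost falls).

No — net change +6 (cost rises by 6).

Current service cost with {Red}: 252.
Adding Amber: each work cell re-picks its cheapest; new service cost 182, saving 70.
Extra fixed cost: 76. Net change = 76 − 70 = 6.
(Totals: 275 → 281.)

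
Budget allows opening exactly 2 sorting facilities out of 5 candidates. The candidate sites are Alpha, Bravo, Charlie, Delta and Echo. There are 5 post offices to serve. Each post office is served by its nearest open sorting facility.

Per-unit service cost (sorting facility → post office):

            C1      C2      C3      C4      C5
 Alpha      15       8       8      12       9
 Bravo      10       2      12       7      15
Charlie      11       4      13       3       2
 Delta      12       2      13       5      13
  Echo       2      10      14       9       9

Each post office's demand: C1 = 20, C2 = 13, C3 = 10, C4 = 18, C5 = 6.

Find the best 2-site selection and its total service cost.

Choose Charlie and Echo; total service cost 288.

With exactly 2 open, each post office uses its cheapest among the chosen.
{Charlie, Echo}: C1→Echo 2·20=40, C2→Charlie 4·13=52, C3→Charlie 13·10=130, C4→Charlie 3·18=54, C5→Charlie 2·6=12. Service cost 288.
{Delta, Echo}: service cost 340
{Bravo, Echo}: service cost 366
Among all 10 size-2 choices, {Charlie, Echo} is lowest.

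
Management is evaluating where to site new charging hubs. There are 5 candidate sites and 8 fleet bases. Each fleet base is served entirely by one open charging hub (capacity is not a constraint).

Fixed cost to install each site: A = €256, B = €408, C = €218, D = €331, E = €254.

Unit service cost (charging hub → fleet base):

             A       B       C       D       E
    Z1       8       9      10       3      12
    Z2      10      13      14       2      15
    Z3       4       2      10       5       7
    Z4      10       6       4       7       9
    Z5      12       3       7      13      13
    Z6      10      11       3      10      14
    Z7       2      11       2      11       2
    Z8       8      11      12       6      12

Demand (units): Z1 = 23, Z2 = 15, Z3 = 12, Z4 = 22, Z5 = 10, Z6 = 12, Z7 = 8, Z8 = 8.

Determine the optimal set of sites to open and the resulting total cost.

Open C and D; minimum total cost 966.

For any fixed open set, each fleet base goes to its cheapest open site; total = fixed + service.
{C, D}: Z1→D 3·23=69, Z2→D 2·15=30, Z3→D 5·12=60, Z4→C 4·22=88, Z5→C 7·10=70, Z6→C 3·12=36, Z7→C 2·8=16, Z8→D 6·8=48. Service 417; fixed 549; total 966.
{D}: service 699 + fixed 331 = 1030
{C}: Z1→C 10·23=230, Z2→C 14·15=210, Z3→C 10·12=120, Z4→C 4·22=88, Z5→C 7·10=70, Z6→C 3·12=36, Z7→C 2·8=16, Z8→C 12·8=96. Service 866; fixed 218; total 1084.
{A, B, C, D, E}: Z1→D 3·23=69, Z2→D 2·15=30, Z3→B 2·12=24, Z4→C 4·22=88, Z5→B 3·10=30, Z6→C 3·12=36, Z7→A 2·8=16, Z8→D 6·8=48. Service 341; fixed 1467; total 1808.
No other subset beats 966.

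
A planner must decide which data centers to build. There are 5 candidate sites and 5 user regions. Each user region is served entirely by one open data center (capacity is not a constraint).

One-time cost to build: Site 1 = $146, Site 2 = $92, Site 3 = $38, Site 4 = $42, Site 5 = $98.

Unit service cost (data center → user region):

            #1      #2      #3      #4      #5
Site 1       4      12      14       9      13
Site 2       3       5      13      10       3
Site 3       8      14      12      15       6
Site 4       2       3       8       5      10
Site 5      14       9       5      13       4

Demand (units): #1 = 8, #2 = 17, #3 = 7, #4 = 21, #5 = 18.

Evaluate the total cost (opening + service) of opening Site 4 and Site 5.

Total cost: 419

Each user region is assigned to its cheapest site among the open ones.
{Site 4, Site 5}: #1→Site 4 2·8=16, #2→Site 4 3·17=51, #3→Site 5 5·7=35, #4→Site 4 5·21=105, #5→Site 5 4·18=72. Service 279; fixed 140; total 419.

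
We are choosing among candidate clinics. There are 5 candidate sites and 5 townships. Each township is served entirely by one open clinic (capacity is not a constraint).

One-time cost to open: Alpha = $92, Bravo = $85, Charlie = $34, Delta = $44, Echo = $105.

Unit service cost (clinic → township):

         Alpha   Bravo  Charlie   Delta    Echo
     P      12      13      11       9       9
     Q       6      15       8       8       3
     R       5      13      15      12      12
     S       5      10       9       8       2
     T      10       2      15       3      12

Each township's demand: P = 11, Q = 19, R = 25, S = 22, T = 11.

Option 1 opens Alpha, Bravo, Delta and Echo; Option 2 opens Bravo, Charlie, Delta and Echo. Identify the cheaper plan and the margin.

Option 1 is cheaper by 117.

Option 1: {Alpha, Bravo, Delta, Echo}: P→Delta 9·11=99, Q→Echo 3·19=57, R→Alpha 5·25=125, S→Echo 2·22=44, T→Bravo 2·11=22. Service 347; fixed 326; total 673.
Option 2: {Bravo, Charlie, Delta, Echo}: P→Delta 9·11=99, Q→Echo 3·19=57, R→Delta 12·25=300, S→Echo 2·22=44, T→Bravo 2·11=22. Service 522; fixed 268; total 790.
Difference: |673 − 790| = 117.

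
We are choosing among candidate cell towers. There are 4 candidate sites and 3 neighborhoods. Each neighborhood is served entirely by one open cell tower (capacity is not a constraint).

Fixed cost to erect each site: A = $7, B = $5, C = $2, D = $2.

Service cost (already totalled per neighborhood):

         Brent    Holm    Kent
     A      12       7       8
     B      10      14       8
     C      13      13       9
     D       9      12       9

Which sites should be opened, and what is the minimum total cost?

For any fixed open set, each neighborhood goes to its cheapest open site; total = fixed + service.
{D}: Brent→D 9, Holm→D 12, Kent→D 9. Service 30; fixed 2; total 32.
{A, D}: service 24 + fixed 9 = 33
{A}: service 27 + fixed 7 = 34
{A, B, C, D}: service 24 + fixed 16 = 40
No other subset beats 32.

Open D only; minimum total cost 32.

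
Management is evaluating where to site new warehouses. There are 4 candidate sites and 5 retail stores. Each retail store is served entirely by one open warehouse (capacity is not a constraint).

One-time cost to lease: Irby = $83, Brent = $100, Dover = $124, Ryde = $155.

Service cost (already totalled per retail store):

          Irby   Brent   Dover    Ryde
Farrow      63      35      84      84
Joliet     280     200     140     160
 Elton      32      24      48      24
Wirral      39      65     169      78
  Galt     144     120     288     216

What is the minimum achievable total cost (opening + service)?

For any fixed open set, each retail store goes to its cheapest open site; total = fixed + service.
{Brent}: Farrow→Brent 35, Joliet→Brent 200, Elton→Brent 24, Wirral→Brent 65, Galt→Brent 120. Service 444; fixed 100; total 544.
{Irby, Brent}: Farrow→Brent 35, Joliet→Brent 200, Elton→Brent 24, Wirral→Irby 39, Galt→Brent 120. Service 418; fixed 183; total 601.
{Brent, Dover}: service 384 + fixed 224 = 608
{Irby, Brent, Dover, Ryde}: service 358 + fixed 462 = 820
(All 15 nonempty subsets were checked; Brent only is lowest.)

Minimum total cost: 544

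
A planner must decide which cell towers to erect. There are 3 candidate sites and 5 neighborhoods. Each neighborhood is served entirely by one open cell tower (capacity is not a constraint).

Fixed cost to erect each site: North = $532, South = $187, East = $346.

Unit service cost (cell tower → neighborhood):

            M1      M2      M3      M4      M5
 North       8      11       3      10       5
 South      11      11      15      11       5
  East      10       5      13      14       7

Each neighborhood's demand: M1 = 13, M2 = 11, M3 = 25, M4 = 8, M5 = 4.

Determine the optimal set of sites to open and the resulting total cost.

Open North only; minimum total cost 932.

For any fixed open set, each neighborhood goes to its cheapest open site; total = fixed + service.
{North}: M1→North 8·13=104, M2→North 11·11=121, M3→North 3·25=75, M4→North 10·8=80, M5→North 5·4=20. Service 400; fixed 532; total 932.
{South}: service 747 + fixed 187 = 934
{East}: M1→East 10·13=130, M2→East 5·11=55, M3→East 13·25=325, M4→East 14·8=112, M5→East 7·4=28. Service 650; fixed 346; total 996.
{North, South, East}: M1→North 8·13=104, M2→East 5·11=55, M3→North 3·25=75, M4→North 10·8=80, M5→North 5·4=20. Service 334; fixed 1065; total 1399.
No other subset beats 932.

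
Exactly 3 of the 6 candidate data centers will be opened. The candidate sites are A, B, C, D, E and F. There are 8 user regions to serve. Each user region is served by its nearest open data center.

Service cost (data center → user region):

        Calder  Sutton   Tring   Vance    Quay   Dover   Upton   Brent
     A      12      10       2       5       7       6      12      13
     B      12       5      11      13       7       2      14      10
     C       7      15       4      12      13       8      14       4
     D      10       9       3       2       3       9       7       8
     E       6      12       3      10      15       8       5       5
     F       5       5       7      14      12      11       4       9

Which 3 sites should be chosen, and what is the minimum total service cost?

With exactly 3 open, each user region uses its cheapest among the chosen.
{B, D, E}: Calder→E 6, Sutton→B 5, Tring→D 3, Vance→D 2, Quay→D 3, Dover→B 2, Upton→E 5, Brent→E 5. Service cost 31.
{B, D, F}: service cost 32
{B, C, D}: service cost 33
Among all 20 size-3 choices, {B, D, E} is lowest.

Choose B, D and E; total service cost 31.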